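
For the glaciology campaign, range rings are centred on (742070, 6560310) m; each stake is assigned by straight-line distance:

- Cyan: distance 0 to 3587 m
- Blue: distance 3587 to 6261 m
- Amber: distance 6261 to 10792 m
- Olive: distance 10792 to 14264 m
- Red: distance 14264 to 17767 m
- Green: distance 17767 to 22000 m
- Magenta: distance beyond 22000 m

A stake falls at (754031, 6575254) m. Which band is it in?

Green

Distance = √((754031−742070)² + (6575254−6560310)²) = √(143065521.000 + 223323136.000) = 19141.281 m.
17767 ≤ 19141.281 < 22000 → Green.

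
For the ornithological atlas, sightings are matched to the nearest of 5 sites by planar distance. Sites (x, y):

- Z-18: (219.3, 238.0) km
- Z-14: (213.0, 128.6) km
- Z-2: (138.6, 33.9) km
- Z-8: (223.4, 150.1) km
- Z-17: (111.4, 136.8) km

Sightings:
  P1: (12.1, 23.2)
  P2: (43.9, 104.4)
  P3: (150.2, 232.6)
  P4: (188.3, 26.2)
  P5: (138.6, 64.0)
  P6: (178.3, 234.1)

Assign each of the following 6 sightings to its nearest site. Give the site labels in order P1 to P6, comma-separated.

Z-2, Z-17, Z-18, Z-2, Z-2, Z-18

P1 → Z-2 (d²=16116.74)
P2 → Z-17 (d²=5606.01)
P3 → Z-18 (d²=4803.97)
P4 → Z-2 (d²=2529.38)
P5 → Z-2 (d²=906.01)
P6 → Z-18 (d²=1696.21)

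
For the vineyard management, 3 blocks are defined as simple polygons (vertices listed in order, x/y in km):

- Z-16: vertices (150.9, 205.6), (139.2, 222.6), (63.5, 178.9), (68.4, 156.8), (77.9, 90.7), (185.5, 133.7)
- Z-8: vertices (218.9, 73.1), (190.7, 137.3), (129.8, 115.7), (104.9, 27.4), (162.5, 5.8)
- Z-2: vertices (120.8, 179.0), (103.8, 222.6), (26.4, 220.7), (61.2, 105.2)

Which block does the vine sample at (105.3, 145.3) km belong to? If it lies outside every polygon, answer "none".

Z-16

Cast a ray rightward from (105.3, 145.3). For each polygon, the edges (by vertex number in listed order) whose endpoints lie on opposite sides of y = 145.3, where each meets that height, and whether that is right or left of the point:
Z-16: 4–5 at x≈70.05 (left), 6–1 at x≈179.92 (right) → 1 crossing.
Z-8: no edge straddles that height → 0 crossings.
Z-2: 3–4 at x≈49.12 (left), 4–1 at x≈93.58 (left) → 0 crossings.
Only Z-16 has an odd count, so the point is inside Z-16.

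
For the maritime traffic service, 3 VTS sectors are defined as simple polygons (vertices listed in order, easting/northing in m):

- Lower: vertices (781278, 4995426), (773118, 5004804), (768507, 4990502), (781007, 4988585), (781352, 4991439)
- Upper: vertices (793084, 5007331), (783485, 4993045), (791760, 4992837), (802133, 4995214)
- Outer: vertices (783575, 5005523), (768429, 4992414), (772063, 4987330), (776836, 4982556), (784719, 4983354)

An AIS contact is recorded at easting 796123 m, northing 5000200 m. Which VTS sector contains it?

Cast a ray rightward from (796123, 5000200). For each polygon, the edges (by vertex number in listed order) whose endpoints lie on opposite sides of northing = 5000200, where each meets that height, and whether that is right or left of the point:
Lower: 1–2 at easting≈777124.0 (left), 2–3 at easting≈771633.7 (left) → 0 crossings.
Upper: 1–2 at easting≈788292.6 (left), 4–1 at easting≈798409.4 (right) → 1 crossing.
Outer: 1–2 at easting≈777424.9 (left), 5–1 at easting≈783849.7 (left) → 0 crossings.
Only Upper has an odd count, so the point is inside Upper.

Upper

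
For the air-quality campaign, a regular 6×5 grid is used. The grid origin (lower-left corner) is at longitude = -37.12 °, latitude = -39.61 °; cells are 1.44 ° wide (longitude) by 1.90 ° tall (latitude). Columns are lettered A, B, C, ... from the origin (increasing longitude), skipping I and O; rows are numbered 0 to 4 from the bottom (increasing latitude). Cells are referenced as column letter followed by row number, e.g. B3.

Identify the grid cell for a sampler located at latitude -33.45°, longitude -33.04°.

C3

Column index: ⌊(-33.04 − -37.12) / 1.44⌋ = ⌊2.833⌋ = 2 → column C
Row offset from origin: ⌊(-33.45 − -39.61) / 1.90⌋ = ⌊3.242⌋ = 3 → row 3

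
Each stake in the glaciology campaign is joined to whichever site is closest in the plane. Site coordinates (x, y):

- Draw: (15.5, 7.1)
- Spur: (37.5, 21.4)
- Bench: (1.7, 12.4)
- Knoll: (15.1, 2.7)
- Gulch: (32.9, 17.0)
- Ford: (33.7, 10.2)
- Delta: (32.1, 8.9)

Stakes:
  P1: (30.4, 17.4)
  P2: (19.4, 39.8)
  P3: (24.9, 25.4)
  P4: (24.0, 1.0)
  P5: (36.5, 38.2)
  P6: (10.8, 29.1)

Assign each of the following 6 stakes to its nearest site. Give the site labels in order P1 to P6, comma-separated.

P1 → Gulch (d²=6.41)
P2 → Spur (d²=666.17)
P3 → Gulch (d²=134.56)
P4 → Knoll (d²=82.10)
P5 → Spur (d²=283.24)
P6 → Bench (d²=361.70)

Gulch, Spur, Gulch, Knoll, Spur, Bench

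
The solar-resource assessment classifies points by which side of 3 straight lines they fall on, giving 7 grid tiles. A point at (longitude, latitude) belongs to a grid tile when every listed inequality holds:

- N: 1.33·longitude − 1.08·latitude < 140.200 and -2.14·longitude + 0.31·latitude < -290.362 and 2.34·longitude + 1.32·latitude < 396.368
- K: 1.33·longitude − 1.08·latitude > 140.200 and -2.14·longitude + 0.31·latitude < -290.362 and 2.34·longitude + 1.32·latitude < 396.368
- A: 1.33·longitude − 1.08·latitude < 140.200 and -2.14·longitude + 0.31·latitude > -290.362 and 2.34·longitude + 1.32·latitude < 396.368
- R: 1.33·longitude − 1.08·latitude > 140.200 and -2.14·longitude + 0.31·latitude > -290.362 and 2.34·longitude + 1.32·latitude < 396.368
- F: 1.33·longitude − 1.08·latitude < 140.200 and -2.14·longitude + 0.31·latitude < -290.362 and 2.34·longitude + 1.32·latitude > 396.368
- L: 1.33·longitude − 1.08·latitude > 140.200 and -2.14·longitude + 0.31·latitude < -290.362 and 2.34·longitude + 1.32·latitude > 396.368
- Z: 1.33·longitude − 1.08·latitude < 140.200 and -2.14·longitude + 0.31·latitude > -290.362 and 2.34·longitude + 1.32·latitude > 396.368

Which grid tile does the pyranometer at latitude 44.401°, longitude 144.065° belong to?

1.33·144.065 − 1.08·44.401 = 143.653, which is > 140.200
-2.14·144.065 + 0.31·44.401 = -294.535, which is < -290.362
2.34·144.065 + 1.32·44.401 = 395.721, which is < 396.368
This sign pattern matches K.

K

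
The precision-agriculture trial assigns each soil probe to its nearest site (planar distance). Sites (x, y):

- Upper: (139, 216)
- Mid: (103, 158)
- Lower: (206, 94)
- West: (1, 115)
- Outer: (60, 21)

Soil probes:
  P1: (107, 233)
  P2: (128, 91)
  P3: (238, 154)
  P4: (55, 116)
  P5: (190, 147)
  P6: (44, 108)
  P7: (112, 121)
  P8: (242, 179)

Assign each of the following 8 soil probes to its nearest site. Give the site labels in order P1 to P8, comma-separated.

P1 → Upper (d²=1313.00)
P2 → Mid (d²=5114.00)
P3 → Lower (d²=4624.00)
P4 → West (d²=2917.00)
P5 → Lower (d²=3065.00)
P6 → West (d²=1898.00)
P7 → Mid (d²=1450.00)
P8 → Lower (d²=8521.00)

Upper, Mid, Lower, West, Lower, West, Mid, Lower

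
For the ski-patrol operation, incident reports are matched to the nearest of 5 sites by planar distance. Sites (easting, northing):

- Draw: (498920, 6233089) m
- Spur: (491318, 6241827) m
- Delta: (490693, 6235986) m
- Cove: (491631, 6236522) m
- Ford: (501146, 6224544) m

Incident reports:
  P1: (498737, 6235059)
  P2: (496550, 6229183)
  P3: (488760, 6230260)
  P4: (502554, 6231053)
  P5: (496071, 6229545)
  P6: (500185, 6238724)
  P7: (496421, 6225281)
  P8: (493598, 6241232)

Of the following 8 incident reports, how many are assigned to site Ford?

P1 → Draw
P2 → Draw
P3 → Delta
P4 → Draw
P5 → Draw
P6 → Draw
P7 → Ford
P8 → Spur
1 of the 8 goes to Ford.

1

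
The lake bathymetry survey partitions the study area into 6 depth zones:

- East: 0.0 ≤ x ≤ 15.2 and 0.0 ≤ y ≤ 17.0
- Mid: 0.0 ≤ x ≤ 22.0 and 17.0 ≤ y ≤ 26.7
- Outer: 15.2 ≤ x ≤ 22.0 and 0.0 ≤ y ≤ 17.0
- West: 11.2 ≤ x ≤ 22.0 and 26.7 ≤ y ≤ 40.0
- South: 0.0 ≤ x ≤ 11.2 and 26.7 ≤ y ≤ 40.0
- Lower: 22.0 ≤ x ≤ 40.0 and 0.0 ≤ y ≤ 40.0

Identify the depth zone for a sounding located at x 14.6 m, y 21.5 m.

Mid

The point has x = 14.6 and y = 21.5.
Only Mid satisfies 0.0 ≤ x ≤ 22.0 and 17.0 ≤ y ≤ 26.7.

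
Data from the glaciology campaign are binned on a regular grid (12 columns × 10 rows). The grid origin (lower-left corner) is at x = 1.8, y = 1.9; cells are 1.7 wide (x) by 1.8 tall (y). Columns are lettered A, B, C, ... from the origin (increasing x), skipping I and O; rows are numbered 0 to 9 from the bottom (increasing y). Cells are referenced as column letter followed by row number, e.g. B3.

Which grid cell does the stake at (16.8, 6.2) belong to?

J2

Column index: ⌊(16.8 − 1.8) / 1.7⌋ = ⌊8.824⌋ = 8 → column J
Row offset from origin: ⌊(6.2 − 1.9) / 1.8⌋ = ⌊2.389⌋ = 2 → row 2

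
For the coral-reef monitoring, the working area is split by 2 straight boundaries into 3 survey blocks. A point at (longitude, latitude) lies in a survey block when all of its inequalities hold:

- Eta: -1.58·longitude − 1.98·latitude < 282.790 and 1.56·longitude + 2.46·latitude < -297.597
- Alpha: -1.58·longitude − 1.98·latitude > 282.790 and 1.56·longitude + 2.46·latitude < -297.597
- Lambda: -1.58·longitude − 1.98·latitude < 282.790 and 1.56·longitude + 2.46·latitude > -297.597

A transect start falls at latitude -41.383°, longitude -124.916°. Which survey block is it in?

-1.58·-124.916 − 1.98·-41.383 = 279.306, which is < 282.790
1.56·-124.916 + 2.46·-41.383 = -296.671, which is > -297.597
This sign pattern matches Lambda.

Lambda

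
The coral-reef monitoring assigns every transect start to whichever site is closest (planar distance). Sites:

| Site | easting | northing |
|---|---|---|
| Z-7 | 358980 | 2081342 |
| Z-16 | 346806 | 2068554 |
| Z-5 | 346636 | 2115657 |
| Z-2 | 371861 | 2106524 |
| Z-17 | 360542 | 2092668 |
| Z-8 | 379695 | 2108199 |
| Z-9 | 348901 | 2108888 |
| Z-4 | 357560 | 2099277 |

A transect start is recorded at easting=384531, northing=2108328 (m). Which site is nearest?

Squared distances to each site:
Z-7: 1381097797.000; Z-16: 3005146701.000; Z-5: 1489745266.000; Z-2: 163783316.000; Z-17: 820707721.000; Z-8: 23403537.000; Z-9: 1269810500.000; Z-4: 809355442.000.
Minimum at Z-8.

Z-8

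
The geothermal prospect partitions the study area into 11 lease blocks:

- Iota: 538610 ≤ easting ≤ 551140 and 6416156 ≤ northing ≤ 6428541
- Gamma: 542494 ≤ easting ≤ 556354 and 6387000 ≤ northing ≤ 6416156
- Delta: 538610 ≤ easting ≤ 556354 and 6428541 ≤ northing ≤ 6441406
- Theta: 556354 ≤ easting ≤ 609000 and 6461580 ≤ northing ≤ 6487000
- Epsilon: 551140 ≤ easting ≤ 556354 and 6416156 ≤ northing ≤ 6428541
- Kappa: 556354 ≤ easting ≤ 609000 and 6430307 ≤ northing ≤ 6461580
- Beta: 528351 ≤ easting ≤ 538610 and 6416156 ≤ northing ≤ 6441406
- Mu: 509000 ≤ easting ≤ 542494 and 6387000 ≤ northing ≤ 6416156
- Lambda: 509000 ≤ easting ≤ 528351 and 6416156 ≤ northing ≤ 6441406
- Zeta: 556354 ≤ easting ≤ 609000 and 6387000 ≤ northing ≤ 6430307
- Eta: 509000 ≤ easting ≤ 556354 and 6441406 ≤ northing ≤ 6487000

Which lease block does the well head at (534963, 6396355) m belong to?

Mu

The point has easting = 534963 and northing = 6396355.
Only Mu satisfies 509000 ≤ easting ≤ 542494 and 6387000 ≤ northing ≤ 6416156.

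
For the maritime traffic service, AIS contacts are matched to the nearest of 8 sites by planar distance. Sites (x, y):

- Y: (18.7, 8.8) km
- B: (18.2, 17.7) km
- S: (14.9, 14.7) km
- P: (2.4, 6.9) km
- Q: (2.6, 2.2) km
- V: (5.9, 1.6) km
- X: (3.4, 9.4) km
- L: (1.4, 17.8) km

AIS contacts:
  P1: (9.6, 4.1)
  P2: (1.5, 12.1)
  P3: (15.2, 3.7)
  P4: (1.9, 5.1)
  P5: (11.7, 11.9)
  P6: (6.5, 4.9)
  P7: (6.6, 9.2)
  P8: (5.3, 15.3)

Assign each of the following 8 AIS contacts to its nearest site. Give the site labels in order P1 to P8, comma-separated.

V, X, Y, P, S, V, X, L

P1 → V (d²=19.94)
P2 → X (d²=10.90)
P3 → Y (d²=38.26)
P4 → P (d²=3.49)
P5 → S (d²=18.08)
P6 → V (d²=11.25)
P7 → X (d²=10.28)
P8 → L (d²=21.46)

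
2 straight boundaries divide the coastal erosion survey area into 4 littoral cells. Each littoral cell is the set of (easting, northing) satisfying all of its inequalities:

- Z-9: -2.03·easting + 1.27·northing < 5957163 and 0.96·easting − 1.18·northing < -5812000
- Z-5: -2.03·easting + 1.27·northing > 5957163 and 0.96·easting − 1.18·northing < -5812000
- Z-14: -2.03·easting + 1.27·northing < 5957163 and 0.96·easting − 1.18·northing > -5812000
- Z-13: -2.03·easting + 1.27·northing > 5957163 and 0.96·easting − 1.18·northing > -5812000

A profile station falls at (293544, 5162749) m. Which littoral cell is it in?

Z-13

-2.03·293544 + 1.27·5162749 = 5960796.910, which is > 5957163
0.96·293544 − 1.18·5162749 = -5810241.580, which is > -5812000
This sign pattern matches Z-13.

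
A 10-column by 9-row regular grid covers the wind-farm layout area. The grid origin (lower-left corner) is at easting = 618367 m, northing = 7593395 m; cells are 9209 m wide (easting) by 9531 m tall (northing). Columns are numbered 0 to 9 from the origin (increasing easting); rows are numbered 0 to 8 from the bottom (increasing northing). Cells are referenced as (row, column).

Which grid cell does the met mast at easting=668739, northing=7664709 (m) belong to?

Column index: ⌊(668739 − 618367) / 9209⌋ = ⌊5.470⌋ = 5
Row offset from origin: ⌊(7664709 − 7593395) / 9531⌋ = ⌊7.482⌋ = 7 → row 7

(7, 5)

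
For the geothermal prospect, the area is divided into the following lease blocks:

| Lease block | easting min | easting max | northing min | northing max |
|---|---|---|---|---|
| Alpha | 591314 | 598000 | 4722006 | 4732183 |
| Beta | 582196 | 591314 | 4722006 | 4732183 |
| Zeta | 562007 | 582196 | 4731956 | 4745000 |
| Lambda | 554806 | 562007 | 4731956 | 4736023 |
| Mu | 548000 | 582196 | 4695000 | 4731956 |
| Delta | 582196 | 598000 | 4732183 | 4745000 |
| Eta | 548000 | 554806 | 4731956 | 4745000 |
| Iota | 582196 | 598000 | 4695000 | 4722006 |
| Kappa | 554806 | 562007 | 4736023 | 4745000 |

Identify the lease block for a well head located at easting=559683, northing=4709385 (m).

Mu

The point has easting = 559683 and northing = 4709385.
Only Mu satisfies 548000 ≤ easting ≤ 582196 and 4695000 ≤ northing ≤ 4731956.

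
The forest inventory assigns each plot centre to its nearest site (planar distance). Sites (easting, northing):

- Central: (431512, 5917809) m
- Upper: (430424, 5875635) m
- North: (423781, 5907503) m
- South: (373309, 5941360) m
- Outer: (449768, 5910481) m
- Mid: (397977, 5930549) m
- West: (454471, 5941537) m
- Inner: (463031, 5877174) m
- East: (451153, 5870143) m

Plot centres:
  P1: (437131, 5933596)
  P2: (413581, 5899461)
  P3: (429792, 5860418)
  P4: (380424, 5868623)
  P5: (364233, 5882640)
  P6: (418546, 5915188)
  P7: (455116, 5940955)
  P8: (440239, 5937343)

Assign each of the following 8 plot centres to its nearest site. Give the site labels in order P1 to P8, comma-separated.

P1 → Central (d²=280802530.00)
P2 → North (d²=168713764.00)
P3 → Upper (d²=231956513.00)
P4 → Upper (d²=2549168144.00)
P5 → Mid (d²=3433929817.00)
P6 → North (d²=86464450.00)
P7 → West (d²=754749.00)
P8 → West (d²=220139460.00)

Central, North, Upper, Upper, Mid, North, West, West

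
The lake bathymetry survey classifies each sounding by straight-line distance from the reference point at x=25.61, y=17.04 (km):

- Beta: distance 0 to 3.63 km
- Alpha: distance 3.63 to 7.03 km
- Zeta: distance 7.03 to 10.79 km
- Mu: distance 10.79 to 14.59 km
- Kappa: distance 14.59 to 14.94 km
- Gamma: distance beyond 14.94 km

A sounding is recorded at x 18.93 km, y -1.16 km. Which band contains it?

Gamma

Distance = √((18.93−25.61)² + (-1.16−17.04)²) = √(44.622 + 331.240) = 19.387 km.
14.94 ≤ 19.387 < ∞ → Gamma.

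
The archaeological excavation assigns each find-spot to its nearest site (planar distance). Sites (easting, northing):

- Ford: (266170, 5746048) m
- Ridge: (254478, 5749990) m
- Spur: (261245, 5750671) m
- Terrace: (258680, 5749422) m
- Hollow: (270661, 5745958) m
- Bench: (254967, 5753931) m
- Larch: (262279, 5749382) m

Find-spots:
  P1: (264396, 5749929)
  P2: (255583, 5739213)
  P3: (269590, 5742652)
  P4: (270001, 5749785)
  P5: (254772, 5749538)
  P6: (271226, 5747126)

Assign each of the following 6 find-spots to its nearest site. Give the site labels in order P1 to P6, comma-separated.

Larch, Terrace, Hollow, Hollow, Ridge, Hollow

P1 → Larch (d²=4780898.00)
P2 → Terrace (d²=113815090.00)
P3 → Hollow (d²=12076677.00)
P4 → Hollow (d²=15081529.00)
P5 → Ridge (d²=290740.00)
P6 → Hollow (d²=1683449.00)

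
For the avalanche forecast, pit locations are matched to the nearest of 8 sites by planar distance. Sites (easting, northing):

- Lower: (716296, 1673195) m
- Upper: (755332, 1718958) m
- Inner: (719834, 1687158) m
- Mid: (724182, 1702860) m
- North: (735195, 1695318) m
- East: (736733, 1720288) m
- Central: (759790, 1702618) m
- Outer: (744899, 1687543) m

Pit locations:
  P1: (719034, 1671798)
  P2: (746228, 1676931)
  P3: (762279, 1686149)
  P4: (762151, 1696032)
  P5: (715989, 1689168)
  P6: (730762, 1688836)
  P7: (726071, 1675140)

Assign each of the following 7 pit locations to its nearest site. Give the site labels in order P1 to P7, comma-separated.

P1 → Lower (d²=9448253.00)
P2 → Outer (d²=114380785.00)
P3 → Central (d²=277423082.00)
P4 → Central (d²=48949717.00)
P5 → Inner (d²=18824125.00)
P6 → North (d²=61667813.00)
P7 → Lower (d²=99333650.00)

Lower, Outer, Central, Central, Inner, North, Lower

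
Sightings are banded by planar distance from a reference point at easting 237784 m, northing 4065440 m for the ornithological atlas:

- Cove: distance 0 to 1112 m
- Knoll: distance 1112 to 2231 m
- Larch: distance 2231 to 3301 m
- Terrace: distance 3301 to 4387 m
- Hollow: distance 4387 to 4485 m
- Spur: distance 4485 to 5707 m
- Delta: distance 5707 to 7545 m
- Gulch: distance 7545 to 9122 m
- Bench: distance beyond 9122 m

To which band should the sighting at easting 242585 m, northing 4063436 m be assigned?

Spur

Distance = √((242585−237784)² + (4063436−4065440)²) = √(23049601.000 + 4016016.000) = 5202.463 m.
4485 ≤ 5202.463 < 5707 → Spur.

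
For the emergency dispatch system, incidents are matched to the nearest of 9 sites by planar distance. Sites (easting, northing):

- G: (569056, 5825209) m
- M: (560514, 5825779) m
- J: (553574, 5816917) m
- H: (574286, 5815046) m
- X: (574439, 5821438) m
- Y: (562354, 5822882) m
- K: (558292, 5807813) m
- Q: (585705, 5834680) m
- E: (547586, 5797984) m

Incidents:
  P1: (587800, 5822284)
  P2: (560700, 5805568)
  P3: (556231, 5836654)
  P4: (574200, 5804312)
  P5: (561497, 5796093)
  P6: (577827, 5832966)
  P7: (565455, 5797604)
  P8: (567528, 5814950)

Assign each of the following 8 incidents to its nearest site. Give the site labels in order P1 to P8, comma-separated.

P1 → Q (d²=158049841.00)
P2 → K (d²=10838489.00)
P3 → M (d²=136609714.00)
P4 → H (d²=115226152.00)
P5 → K (d²=147630425.00)
P6 → Q (d²=65000680.00)
P7 → K (d²=155532250.00)
P8 → H (d²=45679780.00)

Q, K, M, H, K, Q, K, H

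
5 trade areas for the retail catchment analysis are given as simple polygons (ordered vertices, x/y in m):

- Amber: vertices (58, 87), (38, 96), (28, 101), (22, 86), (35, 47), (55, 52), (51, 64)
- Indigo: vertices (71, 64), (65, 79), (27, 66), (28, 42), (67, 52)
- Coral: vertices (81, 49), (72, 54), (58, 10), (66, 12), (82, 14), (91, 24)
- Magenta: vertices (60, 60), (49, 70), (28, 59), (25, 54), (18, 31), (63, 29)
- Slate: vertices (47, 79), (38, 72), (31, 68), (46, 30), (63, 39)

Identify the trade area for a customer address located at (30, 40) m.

Magenta

Cast a ray rightward from (30, 40). For each polygon, the edges (by vertex number in listed order) whose endpoints lie on opposite sides of y = 40, where each meets that height, and whether that is right or left of the point:
Amber: no edge straddles that height → 0 crossings.
Indigo: no edge straddles that height → 0 crossings.
Coral: 2–3 at x≈67.5 (right), 6–1 at x≈84.6 (right) → 2 crossings.
Magenta: 4–5 at x≈20.7 (left), 6–1 at x≈61.9 (right) → 1 crossing.
Slate: 3–4 at x≈42.1 (right), 5–1 at x≈62.6 (right) → 2 crossings.
Only Magenta has an odd count, so the point is inside Magenta.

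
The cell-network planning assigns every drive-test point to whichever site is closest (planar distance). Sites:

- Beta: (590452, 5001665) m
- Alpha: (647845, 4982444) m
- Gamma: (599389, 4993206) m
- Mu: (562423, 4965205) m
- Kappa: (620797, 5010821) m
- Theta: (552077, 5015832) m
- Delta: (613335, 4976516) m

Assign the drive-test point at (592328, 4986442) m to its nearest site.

Gamma

Squared distances to each site:
Beta: 235259105.000; Alpha: 3098121293.000; Gamma: 95609417.000; Mu: 1345319194.000; Kappa: 1404819602.000; Theta: 2483915101.000; Delta: 539819525.000.
Minimum at Gamma.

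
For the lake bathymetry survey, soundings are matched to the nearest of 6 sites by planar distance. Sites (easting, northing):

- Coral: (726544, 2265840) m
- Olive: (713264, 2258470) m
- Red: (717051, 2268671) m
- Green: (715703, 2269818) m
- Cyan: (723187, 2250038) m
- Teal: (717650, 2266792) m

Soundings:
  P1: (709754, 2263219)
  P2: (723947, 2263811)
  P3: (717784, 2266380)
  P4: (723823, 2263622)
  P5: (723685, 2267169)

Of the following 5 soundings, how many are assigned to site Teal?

P1 → Olive
P2 → Coral
P3 → Teal
P4 → Coral
P5 → Coral
1 of the 5 goes to Teal.

1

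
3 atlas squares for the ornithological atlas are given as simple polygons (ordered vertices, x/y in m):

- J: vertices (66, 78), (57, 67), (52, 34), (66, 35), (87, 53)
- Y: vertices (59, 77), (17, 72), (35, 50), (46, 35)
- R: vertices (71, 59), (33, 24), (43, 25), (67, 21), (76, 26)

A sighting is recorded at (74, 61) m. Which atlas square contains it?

Cast a ray rightward from (74, 61). For each polygon, the edges (by vertex number in listed order) whose endpoints lie on opposite sides of y = 61, where each meets that height, and whether that is right or left of the point:
J: 2–3 at x≈56.1 (left), 5–1 at x≈80.3 (right) → 1 crossing.
Y: 2–3 at x≈26.0 (left), 4–1 at x≈54.0 (left) → 0 crossings.
R: no edge straddles that height → 0 crossings.
Only J has an odd count, so the point is inside J.

J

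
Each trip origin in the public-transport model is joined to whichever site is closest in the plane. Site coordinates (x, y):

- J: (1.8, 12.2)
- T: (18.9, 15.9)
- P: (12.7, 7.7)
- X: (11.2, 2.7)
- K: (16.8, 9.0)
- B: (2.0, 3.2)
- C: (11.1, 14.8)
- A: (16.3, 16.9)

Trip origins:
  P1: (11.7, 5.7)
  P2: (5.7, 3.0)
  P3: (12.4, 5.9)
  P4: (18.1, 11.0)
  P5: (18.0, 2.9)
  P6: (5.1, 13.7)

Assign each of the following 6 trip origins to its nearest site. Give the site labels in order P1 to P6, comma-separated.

P, B, P, K, K, J

P1 → P (d²=5.00)
P2 → B (d²=13.73)
P3 → P (d²=3.33)
P4 → K (d²=5.69)
P5 → K (d²=38.65)
P6 → J (d²=13.14)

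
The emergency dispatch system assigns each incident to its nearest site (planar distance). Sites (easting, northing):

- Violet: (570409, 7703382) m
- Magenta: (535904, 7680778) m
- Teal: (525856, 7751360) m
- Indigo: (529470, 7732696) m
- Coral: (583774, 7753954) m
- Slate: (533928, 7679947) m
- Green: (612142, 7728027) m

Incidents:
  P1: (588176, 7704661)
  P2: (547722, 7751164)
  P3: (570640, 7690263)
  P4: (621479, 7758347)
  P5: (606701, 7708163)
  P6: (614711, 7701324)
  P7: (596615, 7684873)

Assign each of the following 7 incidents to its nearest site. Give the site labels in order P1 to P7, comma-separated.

P1 → Violet (d²=317302130.00)
P2 → Teal (d²=478160372.00)
P3 → Violet (d²=172161522.00)
P4 → Green (d²=1006481969.00)
P5 → Green (d²=424182977.00)
P6 → Green (d²=719649970.00)
P7 → Violet (d²=1029337517.00)

Violet, Teal, Violet, Green, Green, Green, Violet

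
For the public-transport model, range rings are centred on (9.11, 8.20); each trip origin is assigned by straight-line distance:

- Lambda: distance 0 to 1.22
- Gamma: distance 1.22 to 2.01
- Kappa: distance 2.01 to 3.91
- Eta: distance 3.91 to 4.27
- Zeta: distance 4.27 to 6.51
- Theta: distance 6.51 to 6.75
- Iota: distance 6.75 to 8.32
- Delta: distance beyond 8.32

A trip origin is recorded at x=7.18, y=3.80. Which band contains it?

Zeta

Distance = √((7.18−9.11)² + (3.80−8.20)²) = √(3.725 + 19.360) = 4.805.
4.27 ≤ 4.805 < 6.51 → Zeta.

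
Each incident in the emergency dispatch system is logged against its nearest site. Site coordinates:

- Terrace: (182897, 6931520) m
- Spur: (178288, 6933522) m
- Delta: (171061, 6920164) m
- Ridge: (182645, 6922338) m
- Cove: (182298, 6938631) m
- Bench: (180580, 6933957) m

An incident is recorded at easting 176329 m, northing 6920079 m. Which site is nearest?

Delta

Squared distances to each site:
Terrace: 174035105.000; Spur: 184551930.000; Delta: 27759049.000; Ridge: 44994937.000; Cove: 379805665.000; Bench: 210669885.000.
Minimum at Delta.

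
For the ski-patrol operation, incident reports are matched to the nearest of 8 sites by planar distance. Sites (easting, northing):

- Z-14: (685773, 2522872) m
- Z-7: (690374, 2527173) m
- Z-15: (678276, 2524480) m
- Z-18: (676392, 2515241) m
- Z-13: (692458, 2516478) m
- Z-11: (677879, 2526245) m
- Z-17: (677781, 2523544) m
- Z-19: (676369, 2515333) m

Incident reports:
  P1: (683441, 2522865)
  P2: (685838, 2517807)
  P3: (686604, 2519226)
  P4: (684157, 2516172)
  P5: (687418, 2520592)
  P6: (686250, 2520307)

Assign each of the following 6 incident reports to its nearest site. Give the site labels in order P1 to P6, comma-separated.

P1 → Z-14 (d²=5438273.00)
P2 → Z-14 (d²=25658450.00)
P3 → Z-14 (d²=13983877.00)
P4 → Z-14 (d²=47501456.00)
P5 → Z-14 (d²=7904425.00)
P6 → Z-14 (d²=6806754.00)

Z-14, Z-14, Z-14, Z-14, Z-14, Z-14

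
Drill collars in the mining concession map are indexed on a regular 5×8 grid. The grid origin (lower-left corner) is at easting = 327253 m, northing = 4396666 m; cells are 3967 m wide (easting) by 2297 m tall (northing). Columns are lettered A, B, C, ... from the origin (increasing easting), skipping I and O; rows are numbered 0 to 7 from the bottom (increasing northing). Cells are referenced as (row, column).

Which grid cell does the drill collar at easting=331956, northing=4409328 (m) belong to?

(5, B)

Column index: ⌊(331956 − 327253) / 3967⌋ = ⌊1.186⌋ = 1 → column B
Row offset from origin: ⌊(4409328 − 4396666) / 2297⌋ = ⌊5.512⌋ = 5 → row 5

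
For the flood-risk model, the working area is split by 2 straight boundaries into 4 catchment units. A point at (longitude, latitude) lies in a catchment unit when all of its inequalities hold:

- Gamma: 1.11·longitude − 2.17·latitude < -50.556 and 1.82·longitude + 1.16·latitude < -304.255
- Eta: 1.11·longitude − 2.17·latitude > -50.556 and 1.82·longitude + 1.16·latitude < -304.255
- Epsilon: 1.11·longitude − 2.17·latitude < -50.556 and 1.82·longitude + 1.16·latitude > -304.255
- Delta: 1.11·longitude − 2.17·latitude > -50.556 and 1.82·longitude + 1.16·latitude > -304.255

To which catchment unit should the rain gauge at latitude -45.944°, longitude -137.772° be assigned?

1.11·-137.772 − 2.17·-45.944 = -53.228, which is < -50.556
1.82·-137.772 + 1.16·-45.944 = -304.040, which is > -304.255
This sign pattern matches Epsilon.

Epsilon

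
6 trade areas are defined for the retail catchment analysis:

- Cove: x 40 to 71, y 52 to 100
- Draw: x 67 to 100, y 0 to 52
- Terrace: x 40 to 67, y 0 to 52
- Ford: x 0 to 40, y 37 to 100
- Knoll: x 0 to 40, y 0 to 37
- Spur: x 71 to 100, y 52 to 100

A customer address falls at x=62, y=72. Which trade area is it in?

The point has x = 62 and y = 72.
Only Cove satisfies 40 ≤ x ≤ 71 and 52 ≤ y ≤ 100.

Cove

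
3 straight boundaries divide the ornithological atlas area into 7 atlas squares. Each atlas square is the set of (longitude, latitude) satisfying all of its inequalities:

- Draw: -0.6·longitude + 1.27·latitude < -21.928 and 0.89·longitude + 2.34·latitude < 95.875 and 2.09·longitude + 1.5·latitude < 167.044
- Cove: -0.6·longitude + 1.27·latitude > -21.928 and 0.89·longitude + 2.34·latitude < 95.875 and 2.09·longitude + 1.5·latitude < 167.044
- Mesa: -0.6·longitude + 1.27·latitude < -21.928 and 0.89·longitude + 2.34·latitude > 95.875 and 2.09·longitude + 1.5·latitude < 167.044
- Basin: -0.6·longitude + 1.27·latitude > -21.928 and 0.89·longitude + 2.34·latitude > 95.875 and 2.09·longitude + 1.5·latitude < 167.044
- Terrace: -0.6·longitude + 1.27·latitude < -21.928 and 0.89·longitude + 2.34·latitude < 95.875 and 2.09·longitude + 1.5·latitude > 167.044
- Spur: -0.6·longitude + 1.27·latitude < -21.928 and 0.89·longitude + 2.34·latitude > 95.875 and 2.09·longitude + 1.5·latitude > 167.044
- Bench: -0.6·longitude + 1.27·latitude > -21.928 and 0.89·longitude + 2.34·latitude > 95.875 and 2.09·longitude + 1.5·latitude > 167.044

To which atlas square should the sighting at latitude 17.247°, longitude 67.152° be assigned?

Basin

-0.6·67.152 + 1.27·17.247 = -18.388, which is > -21.928
0.89·67.152 + 2.34·17.247 = 100.123, which is > 95.875
2.09·67.152 + 1.5·17.247 = 166.218, which is < 167.044
This sign pattern matches Basin.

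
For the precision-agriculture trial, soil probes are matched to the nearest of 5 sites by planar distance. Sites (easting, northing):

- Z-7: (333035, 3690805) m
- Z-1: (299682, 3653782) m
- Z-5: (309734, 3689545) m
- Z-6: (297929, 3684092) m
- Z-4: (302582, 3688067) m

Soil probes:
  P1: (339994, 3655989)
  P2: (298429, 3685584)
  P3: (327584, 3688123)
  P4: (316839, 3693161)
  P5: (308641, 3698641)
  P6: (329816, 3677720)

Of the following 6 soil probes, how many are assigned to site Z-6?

1

P1 → Z-7
P2 → Z-6
P3 → Z-7
P4 → Z-5
P5 → Z-5
P6 → Z-7
1 of the 6 goes to Z-6.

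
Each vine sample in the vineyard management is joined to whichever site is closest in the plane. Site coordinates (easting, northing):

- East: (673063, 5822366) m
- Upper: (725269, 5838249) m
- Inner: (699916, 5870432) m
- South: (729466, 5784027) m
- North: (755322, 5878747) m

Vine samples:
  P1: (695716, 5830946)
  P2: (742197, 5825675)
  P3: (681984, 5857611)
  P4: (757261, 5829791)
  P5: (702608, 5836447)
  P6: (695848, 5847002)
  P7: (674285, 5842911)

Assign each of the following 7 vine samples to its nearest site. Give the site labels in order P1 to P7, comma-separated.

P1 → East (d²=586774809.00)
P2 → Upper (d²=444662660.00)
P3 → Inner (d²=485934665.00)
P4 → Upper (d²=1095025828.00)
P5 → Upper (d²=516768125.00)
P6 → Inner (d²=565513524.00)
P7 → East (d²=423590309.00)

East, Upper, Inner, Upper, Upper, Inner, East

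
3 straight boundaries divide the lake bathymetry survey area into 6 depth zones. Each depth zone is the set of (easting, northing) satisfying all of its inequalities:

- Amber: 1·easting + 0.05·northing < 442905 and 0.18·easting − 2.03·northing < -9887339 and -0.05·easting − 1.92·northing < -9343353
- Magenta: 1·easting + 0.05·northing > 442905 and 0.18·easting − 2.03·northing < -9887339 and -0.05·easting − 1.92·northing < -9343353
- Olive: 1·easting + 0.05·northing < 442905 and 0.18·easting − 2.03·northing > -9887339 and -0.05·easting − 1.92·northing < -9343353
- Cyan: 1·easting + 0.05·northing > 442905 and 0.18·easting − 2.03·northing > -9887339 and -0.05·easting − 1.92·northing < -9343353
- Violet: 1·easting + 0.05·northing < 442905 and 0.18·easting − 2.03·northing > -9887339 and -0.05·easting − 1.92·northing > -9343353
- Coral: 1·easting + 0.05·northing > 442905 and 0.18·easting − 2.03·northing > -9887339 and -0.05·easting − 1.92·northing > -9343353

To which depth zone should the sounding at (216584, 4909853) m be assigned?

1·216584 + 0.05·4909853 = 462076.650, which is > 442905
0.18·216584 − 2.03·4909853 = -9928016.470, which is < -9887339
-0.05·216584 − 1.92·4909853 = -9437746.960, which is < -9343353
This sign pattern matches Magenta.

Magenta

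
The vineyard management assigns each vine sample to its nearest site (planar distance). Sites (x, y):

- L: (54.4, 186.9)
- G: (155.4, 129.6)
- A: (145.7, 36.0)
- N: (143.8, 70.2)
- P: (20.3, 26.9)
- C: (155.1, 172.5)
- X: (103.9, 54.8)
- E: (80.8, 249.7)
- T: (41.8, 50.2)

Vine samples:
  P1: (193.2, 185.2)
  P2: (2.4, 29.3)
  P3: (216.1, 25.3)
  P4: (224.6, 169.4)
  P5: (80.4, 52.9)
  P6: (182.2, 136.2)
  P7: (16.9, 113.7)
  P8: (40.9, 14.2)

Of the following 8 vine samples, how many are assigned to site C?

P1 → C
P2 → P
P3 → A
P4 → C
P5 → X
P6 → G
P7 → T
P8 → P
2 of the 8 go to C.

2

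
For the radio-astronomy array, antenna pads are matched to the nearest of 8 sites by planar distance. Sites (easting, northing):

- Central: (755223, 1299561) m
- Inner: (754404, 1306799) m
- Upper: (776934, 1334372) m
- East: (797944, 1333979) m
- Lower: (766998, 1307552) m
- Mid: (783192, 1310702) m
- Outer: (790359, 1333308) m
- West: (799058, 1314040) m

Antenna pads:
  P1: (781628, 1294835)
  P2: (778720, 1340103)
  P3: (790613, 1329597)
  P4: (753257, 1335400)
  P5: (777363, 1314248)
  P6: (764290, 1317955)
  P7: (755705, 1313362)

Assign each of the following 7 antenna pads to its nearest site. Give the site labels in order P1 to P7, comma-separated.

P1 → Mid (d²=254207785.00)
P2 → Upper (d²=36034157.00)
P3 → Outer (d²=13836037.00)
P4 → Upper (d²=561657113.00)
P5 → Mid (d²=46551357.00)
P6 → Lower (d²=115555673.00)
P7 → Inner (d²=44765570.00)

Mid, Upper, Outer, Upper, Mid, Lower, Inner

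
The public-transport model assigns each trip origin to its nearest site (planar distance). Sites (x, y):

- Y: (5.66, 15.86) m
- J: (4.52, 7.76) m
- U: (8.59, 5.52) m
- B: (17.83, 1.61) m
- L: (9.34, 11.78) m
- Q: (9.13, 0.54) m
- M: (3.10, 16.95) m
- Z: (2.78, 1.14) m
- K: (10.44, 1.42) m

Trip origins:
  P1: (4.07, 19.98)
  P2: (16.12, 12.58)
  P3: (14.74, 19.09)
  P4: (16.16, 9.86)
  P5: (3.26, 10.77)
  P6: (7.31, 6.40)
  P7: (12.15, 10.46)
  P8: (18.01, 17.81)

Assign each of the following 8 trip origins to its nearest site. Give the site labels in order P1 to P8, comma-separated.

P1 → M (d²=10.12)
P2 → L (d²=46.61)
P3 → L (d²=82.60)
P4 → L (d²=50.20)
P5 → J (d²=10.65)
P6 → U (d²=2.41)
P7 → L (d²=9.64)
P8 → L (d²=111.53)

M, L, L, L, J, U, L, L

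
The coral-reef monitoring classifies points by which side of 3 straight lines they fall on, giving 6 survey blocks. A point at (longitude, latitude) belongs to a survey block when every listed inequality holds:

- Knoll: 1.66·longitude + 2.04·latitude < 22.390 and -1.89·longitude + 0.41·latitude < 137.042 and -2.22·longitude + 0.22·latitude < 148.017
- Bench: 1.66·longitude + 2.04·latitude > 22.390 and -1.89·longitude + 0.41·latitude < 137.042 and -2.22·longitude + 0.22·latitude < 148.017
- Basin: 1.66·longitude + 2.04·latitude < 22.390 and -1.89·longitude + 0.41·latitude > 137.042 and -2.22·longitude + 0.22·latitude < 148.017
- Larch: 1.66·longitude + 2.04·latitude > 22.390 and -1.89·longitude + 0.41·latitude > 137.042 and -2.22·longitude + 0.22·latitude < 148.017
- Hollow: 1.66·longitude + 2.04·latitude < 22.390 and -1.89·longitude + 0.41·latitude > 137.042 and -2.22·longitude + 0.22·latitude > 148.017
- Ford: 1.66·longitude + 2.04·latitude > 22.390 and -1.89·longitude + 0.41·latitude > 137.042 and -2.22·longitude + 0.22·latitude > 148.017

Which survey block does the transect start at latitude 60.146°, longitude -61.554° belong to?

Hollow

1.66·-61.554 + 2.04·60.146 = 20.518, which is < 22.390
-1.89·-61.554 + 0.41·60.146 = 140.997, which is > 137.042
-2.22·-61.554 + 0.22·60.146 = 149.882, which is > 148.017
This sign pattern matches Hollow.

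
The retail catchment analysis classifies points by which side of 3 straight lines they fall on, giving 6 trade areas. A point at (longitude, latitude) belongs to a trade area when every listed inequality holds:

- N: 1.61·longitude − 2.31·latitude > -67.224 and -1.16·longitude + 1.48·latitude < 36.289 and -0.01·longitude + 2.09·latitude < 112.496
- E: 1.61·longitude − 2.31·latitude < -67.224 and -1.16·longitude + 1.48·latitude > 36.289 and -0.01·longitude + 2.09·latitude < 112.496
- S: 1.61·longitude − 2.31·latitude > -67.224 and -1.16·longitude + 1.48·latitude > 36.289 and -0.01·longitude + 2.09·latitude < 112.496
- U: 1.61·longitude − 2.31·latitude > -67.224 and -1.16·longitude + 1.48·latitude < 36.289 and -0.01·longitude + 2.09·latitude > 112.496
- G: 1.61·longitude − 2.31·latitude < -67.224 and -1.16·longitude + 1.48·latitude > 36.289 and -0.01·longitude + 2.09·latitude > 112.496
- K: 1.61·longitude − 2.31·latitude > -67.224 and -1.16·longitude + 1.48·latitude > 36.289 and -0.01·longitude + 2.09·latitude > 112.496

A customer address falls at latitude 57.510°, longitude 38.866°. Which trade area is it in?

G

1.61·38.866 − 2.31·57.510 = -70.274, which is < -67.224
-1.16·38.866 + 1.48·57.510 = 40.030, which is > 36.289
-0.01·38.866 + 2.09·57.510 = 119.807, which is > 112.496
This sign pattern matches G.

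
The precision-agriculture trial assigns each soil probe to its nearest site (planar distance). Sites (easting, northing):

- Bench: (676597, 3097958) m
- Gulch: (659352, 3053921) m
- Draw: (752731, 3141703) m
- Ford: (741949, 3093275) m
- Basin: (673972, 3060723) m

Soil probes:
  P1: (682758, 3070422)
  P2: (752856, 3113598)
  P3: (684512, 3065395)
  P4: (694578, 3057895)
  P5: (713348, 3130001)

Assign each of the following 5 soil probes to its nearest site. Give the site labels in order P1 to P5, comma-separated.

P1 → Basin (d²=171264397.00)
P2 → Ford (d²=531986978.00)
P3 → Basin (d²=132919184.00)
P4 → Basin (d²=432604820.00)
P5 → Draw (d²=1687957493.00)

Basin, Ford, Basin, Basin, Draw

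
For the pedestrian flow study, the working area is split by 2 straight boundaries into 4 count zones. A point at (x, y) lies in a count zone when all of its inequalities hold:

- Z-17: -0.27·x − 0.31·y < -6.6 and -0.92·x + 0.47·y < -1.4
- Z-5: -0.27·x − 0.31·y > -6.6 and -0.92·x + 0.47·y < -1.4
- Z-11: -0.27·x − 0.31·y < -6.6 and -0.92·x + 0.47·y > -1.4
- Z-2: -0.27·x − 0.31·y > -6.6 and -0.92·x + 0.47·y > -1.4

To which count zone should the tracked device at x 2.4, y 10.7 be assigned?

-0.27·2.4 − 0.31·10.7 = -3.965, which is > -6.6
-0.92·2.4 + 0.47·10.7 = 2.821, which is > -1.4
This sign pattern matches Z-2.

Z-2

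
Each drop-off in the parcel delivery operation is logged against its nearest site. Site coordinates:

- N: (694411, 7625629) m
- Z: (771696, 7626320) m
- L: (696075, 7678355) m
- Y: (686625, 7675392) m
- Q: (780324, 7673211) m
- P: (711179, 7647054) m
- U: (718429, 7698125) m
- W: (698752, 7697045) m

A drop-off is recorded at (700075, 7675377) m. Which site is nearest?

L

Squared distances to each site:
N: 2506944400.000; Z: 7536156890.000; L: 24868484.000; Y: 180902725.000; Q: 6444593557.000; P: 925491145.000; U: 854340820.000; W: 471252553.000.
Minimum at L.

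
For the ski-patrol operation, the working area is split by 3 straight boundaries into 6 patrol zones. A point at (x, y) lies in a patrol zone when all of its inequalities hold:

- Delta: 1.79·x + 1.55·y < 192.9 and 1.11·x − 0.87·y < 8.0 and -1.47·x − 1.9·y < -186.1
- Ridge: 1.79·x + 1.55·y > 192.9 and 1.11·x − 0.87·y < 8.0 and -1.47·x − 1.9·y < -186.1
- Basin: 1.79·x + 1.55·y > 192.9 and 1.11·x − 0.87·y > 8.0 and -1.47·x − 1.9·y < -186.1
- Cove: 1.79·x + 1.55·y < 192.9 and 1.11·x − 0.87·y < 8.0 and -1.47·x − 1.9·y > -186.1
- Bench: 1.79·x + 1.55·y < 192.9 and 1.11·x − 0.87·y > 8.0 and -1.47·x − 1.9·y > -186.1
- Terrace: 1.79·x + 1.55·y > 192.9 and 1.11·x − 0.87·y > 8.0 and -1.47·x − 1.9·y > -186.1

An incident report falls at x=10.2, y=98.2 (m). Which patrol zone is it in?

Delta

1.79·10.2 + 1.55·98.2 = 170.468, which is < 192.9
1.11·10.2 − 0.87·98.2 = -74.112, which is < 8.0
-1.47·10.2 − 1.9·98.2 = -201.574, which is < -186.1
This sign pattern matches Delta.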